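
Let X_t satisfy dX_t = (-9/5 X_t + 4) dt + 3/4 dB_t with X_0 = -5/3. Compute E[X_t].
E[X_t] = 20/9 - 35*exp(-9*t/5)/9

Taking expectations and using E[dB_t] = 0, the mean m(t) = E[X_t] satisfies the ODE m'(t) = a m(t) + b with m(0) = x_0. With a = -9/5, b = 4, x_0 = -5/3, the solution is
  m(t) = x_0 * exp(a t) + (b/a) * (exp(a t) - 1)
       = (-5/3) * exp((-9/5) t) + (4/(-9/5)) * (exp((-9/5) t) - 1)
       = 20/9 - 35*exp(-9*t/5)/9.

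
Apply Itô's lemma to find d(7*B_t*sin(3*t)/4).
d(7*B_t*sin(3*t)/4) = (21*B_t*cos(3*t)/4) dt + (7*sin(3*t)/4) dB_t

Itô's formula for f(t, x): d f(t, B_t) = (f_t + (1/2) f_xx) dt + f_x dB_t. Compute partials of f(t, x) = 7*x*sin(3*t)/4:
  f_t(t,x)  = 21*x*cos(3*t)/4
  f_x(t,x)  = 7*sin(3*t)/4
  f_xx(t,x) = 0
Assemble drift = f_t + (1/2) f_xx = 21*x*cos(3*t)/4 and diffusion = f_x = 7*sin(3*t)/4. Substituting x = B_t:
  d(7*B_t*sin(3*t)/4) = (21*B_t*cos(3*t)/4) dt + (7*sin(3*t)/4) dB_t.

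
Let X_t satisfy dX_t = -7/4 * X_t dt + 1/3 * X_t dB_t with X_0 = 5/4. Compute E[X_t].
E[X_t] = 5*exp(-7*t/4)/4

For GBM dX = mu X dt + sigma X dB with X_0 = x_0, apply Itô to Y = log X: dY = (mu - sigma^2/2) dt + sigma dB, so Y_t = log(x_0) + (mu - sigma^2/2) t + sigma B_t and hence X_t = x_0 * exp((mu - sigma^2/2) t + sigma B_t).
With mu = -7/4, sigma = 1/3, x_0 = 5/4, this gives:
  X_t = 5/4 * exp((-65/36) * t + (1/3) * B_t).
Since sigma*B_t ~ Normal(0, sigma^2 t), E[exp(sigma*B_t)] = exp(sigma^2 t / 2); so E[X_t] = x_0 * exp((mu - sigma^2/2) t) * exp(sigma^2 t / 2) = x_0 * exp(mu t) = 5*exp(-7*t/4)/4.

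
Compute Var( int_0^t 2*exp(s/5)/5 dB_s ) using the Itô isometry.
Var = 2*exp(2*t/5)/5 - 2/5

The Itô integral of a deterministic integrand f(s) has mean 0 because each increment f(s) * (B_{s+ds} - B_s) has mean 0. By the Itô isometry:
  Var( int_0^t f(s) dB_s ) = E[ (int_0^t f(s) dB_s)^2 ] = int_0^t f(s)^2 ds.
Here f(s) = 2*exp(s/5)/5, so f(s)^2 = 4*exp(2*s/5)/25. Integrate:
  int_0^t (4*exp(2*s/5)/25) ds = 2*exp(2*t/5)/5 - 2/5.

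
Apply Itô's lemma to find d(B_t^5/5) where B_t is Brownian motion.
d(B_t^5/5) = (2*B_t^3) dt + (B_t^4) dB_t

Itô's formula for f(B_t) gives d f(B_t) = f'(B_t) dB_t + (1/2) f''(B_t) dt. Compute derivatives of f(x) = x^5/5:
  f'(x)  = x^4
  f''(x) = 4*x^3
Substitute x = B_t and multiply the f'' term by 1/2:
  drift     = (1/2) * (4*x^3) evaluated at B_t = 2*B_t^3
  diffusion = (x^4) evaluated at B_t = B_t^4
Therefore d(B_t^5/5) = (2*B_t^3) dt + (B_t^4) dB_t.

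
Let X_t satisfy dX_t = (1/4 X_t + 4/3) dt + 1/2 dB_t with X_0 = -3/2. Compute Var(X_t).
Var(X_t) = exp(t/2)/2 - 1/2

The variance V(t) = Var(X_t) satisfies V'(t) = 2 a V(t) + c^2 with V(0) = 0 (drift coefficient is linear in X, diffusion is constant). With a = 1/4, c = 1/2, the solution is
  V(t) = (c^2 / (2 a)) * (exp(2 a t) - 1)
       = ((1/2)^2 / (2*(1/4))) * (exp((1/2) t) - 1)
       = exp(t/2)/2 - 1/2.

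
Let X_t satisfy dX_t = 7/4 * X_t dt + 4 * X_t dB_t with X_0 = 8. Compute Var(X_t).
Var(X_t) = 64*(exp(16*t) - 1)*exp(7*t/2)

For GBM dX = mu X dt + sigma X dB with X_0 = x_0, apply Itô to Y = log X: dY = (mu - sigma^2/2) dt + sigma dB, so Y_t = log(x_0) + (mu - sigma^2/2) t + sigma B_t and hence X_t = x_0 * exp((mu - sigma^2/2) t + sigma B_t).
With mu = 7/4, sigma = 4, x_0 = 8, this gives:
  X_t = 8 * exp((-25/4) * t + (4) * B_t).
Since sigma*B_t ~ Normal(0, sigma^2 t), E[exp(sigma*B_t)] = exp(sigma^2 t / 2); so E[X_t] = x_0 * exp((mu - sigma^2/2) t) * exp(sigma^2 t / 2) = x_0 * exp(mu t) = 8*exp(7*t/4).
Var(X_t) = E[X_t^2] - (E[X_t])^2 = x_0^2 * exp(2 mu t) * (exp(sigma^2 t) - 1) = 64*(exp(16*t) - 1)*exp(7*t/2).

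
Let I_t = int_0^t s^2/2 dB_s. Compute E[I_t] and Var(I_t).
E[I_t] = 0; Var(I_t) = t^5/20

The Itô integral of a deterministic integrand f(s) has mean 0 because each increment f(s) * (B_{s+ds} - B_s) has mean 0. By the Itô isometry:
  Var( int_0^t f(s) dB_s ) = E[ (int_0^t f(s) dB_s)^2 ] = int_0^t f(s)^2 ds.
Here f(s) = s^2/2, so f(s)^2 = s^4/4. Integrate:
  int_0^t (s^4/4) ds = t^5/20.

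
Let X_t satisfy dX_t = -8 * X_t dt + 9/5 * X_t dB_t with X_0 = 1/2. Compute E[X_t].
E[X_t] = exp(-8*t)/2

For GBM dX = mu X dt + sigma X dB with X_0 = x_0, apply Itô to Y = log X: dY = (mu - sigma^2/2) dt + sigma dB, so Y_t = log(x_0) + (mu - sigma^2/2) t + sigma B_t and hence X_t = x_0 * exp((mu - sigma^2/2) t + sigma B_t).
With mu = -8, sigma = 9/5, x_0 = 1/2, this gives:
  X_t = 1/2 * exp((-481/50) * t + (9/5) * B_t).
Since sigma*B_t ~ Normal(0, sigma^2 t), E[exp(sigma*B_t)] = exp(sigma^2 t / 2); so E[X_t] = x_0 * exp((mu - sigma^2/2) t) * exp(sigma^2 t / 2) = x_0 * exp(mu t) = exp(-8*t)/2.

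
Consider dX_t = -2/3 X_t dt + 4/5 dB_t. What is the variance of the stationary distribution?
lim Var(X_t) = 12/25

The OU SDE dX = -theta X dt + sigma dB admits the integrating factor exp(theta t): d(exp(theta t) X_t) = sigma exp(theta t) dB_t. Integrating from 0 to t gives X_t = x_0 * exp(-theta t) + sigma * int_0^t exp(-theta (t-s)) dB_s for any initial x_0. The Itô integral has variance (by the Itô isometry) sigma^2 * int_0^t exp(-2 theta (t - s)) ds = sigma^2 * (1 - exp(-2 theta t)) / (2 theta), independent of x_0.
With theta = 2/3, sigma = 4/5:
  Var(X_t) = (4/5)^2 * (1 - exp(-2*2/3 t)) / (2 * 2/3) = 12/25 - 12*exp(-4*t/3)/25.
As t -> infinity, exp(-2*2/3 t) -> 0, so the stationary variance is sigma^2 / (2 theta) = 12/25.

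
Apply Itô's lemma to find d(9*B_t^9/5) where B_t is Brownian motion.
d(9*B_t^9/5) = (324*B_t^7/5) dt + (81*B_t^8/5) dB_t

Itô's formula for f(B_t) gives d f(B_t) = f'(B_t) dB_t + (1/2) f''(B_t) dt. Compute derivatives of f(x) = 9*x^9/5:
  f'(x)  = 81*x^8/5
  f''(x) = 648*x^7/5
Substitute x = B_t and multiply the f'' term by 1/2:
  drift     = (1/2) * (648*x^7/5) evaluated at B_t = 324*B_t^7/5
  diffusion = (81*x^8/5) evaluated at B_t = 81*B_t^8/5
Therefore d(9*B_t^9/5) = (324*B_t^7/5) dt + (81*B_t^8/5) dB_t.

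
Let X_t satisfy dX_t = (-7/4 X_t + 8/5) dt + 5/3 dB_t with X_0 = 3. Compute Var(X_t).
Var(X_t) = 50/63 - 50*exp(-7*t/2)/63

The variance V(t) = Var(X_t) satisfies V'(t) = 2 a V(t) + c^2 with V(0) = 0 (drift coefficient is linear in X, diffusion is constant). With a = -7/4, c = 5/3, the solution is
  V(t) = (c^2 / (2 a)) * (exp(2 a t) - 1)
       = ((5/3)^2 / (2*(-7/4))) * (exp((-7/2) t) - 1)
       = 50/63 - 50*exp(-7*t/2)/63.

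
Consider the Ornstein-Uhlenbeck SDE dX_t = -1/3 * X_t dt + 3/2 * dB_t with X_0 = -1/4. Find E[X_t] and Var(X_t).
E[X_t] = -exp(-t/3)/4; Var(X_t) = 27/8 - 27*exp(-2*t/3)/8

The OU SDE dX = -theta X dt + sigma dB admits the integrating factor exp(theta t): d(exp(theta t) X_t) = sigma exp(theta t) dB_t. Integrating from 0 to t:
  X_t = x_0 * exp(-theta t) + sigma * int_0^t exp(-theta (t-s)) dB_s.
The Itô integral has mean 0 and (by the Itô isometry) variance sigma^2 * int_0^t exp(-2 theta (t - s)) ds = sigma^2 * (1 - exp(-2 theta t)) / (2 theta).
With theta = 1/3, sigma = 3/2, x_0 = -1/4:
  E[X_t] = -1/4 * exp(-1/3 t) = -exp(-t/3)/4
  Var(X_t) = (3/2)^2 * (1 - exp(-2*1/3 t)) / (2 * 1/3) = 27/8 - 27*exp(-2*t/3)/8.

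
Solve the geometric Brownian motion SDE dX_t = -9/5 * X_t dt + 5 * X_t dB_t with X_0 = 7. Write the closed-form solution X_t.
X_t = 7 * exp((-143/10) * t + (5) * B_t)

For GBM dX = mu X dt + sigma X dB with X_0 = x_0, apply Itô to Y = log X: dY = (mu - sigma^2/2) dt + sigma dB, so Y_t = log(x_0) + (mu - sigma^2/2) t + sigma B_t and hence X_t = x_0 * exp((mu - sigma^2/2) t + sigma B_t).
With mu = -9/5, sigma = 5, x_0 = 7, this gives:
  X_t = 7 * exp((-143/10) * t + (5) * B_t).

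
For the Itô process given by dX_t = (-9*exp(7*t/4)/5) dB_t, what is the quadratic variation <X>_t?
<X>_t = 162*exp(7*t/2)/175 - 162/175

For an Itô process dX_t = a(t) dt + b(t) dB_t, the quadratic variation is <X>_t = int_0^t b(s)^2 ds (the drift term does not contribute). Here b(s) = -9*exp(7*s/4)/5, so
  b(s)^2 = 81*exp(7*s/2)/25.
Integrating from 0 to t:
  <X>_t = int_0^t (81*exp(7*s/2)/25) ds = 162*exp(7*t/2)/175 - 162/175.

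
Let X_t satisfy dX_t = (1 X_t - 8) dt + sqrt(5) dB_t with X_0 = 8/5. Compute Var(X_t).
Var(X_t) = 5*exp(2*t)/2 - 5/2

The variance V(t) = Var(X_t) satisfies V'(t) = 2 a V(t) + c^2 with V(0) = 0 (drift coefficient is linear in X, diffusion is constant). With a = 1, c = sqrt(5), the solution is
  V(t) = (c^2 / (2 a)) * (exp(2 a t) - 1)
       = (sqrt(5)^2 / (2*1)) * (exp(2 t) - 1)
       = 5*exp(2*t)/2 - 5/2.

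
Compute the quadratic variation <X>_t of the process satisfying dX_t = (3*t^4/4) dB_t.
<X>_t = t^9/16

For an Itô process dX_t = a(t) dt + b(t) dB_t, the quadratic variation is <X>_t = int_0^t b(s)^2 ds (the drift term does not contribute). Here b(s) = 3*s^4/4, so
  b(s)^2 = 9*s^8/16.
Integrating from 0 to t:
  <X>_t = int_0^t (9*s^8/16) ds = t^9/16.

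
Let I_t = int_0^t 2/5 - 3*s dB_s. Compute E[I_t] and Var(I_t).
E[I_t] = 0; Var(I_t) = t*(75*t^2 - 30*t + 4)/25

The Itô integral of a deterministic integrand f(s) has mean 0 because each increment f(s) * (B_{s+ds} - B_s) has mean 0. By the Itô isometry:
  Var( int_0^t f(s) dB_s ) = E[ (int_0^t f(s) dB_s)^2 ] = int_0^t f(s)^2 ds.
Here f(s) = 2/5 - 3*s, so f(s)^2 = (15*s - 2)^2/25. Integrate:
  int_0^t ((15*s - 2)^2/25) ds = t*(75*t^2 - 30*t + 4)/25.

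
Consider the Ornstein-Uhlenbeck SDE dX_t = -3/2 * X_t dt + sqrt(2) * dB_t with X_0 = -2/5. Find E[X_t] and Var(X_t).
E[X_t] = -2*exp(-3*t/2)/5; Var(X_t) = 2/3 - 2*exp(-3*t)/3

The OU SDE dX = -theta X dt + sigma dB admits the integrating factor exp(theta t): d(exp(theta t) X_t) = sigma exp(theta t) dB_t. Integrating from 0 to t:
  X_t = x_0 * exp(-theta t) + sigma * int_0^t exp(-theta (t-s)) dB_s.
The Itô integral has mean 0 and (by the Itô isometry) variance sigma^2 * int_0^t exp(-2 theta (t - s)) ds = sigma^2 * (1 - exp(-2 theta t)) / (2 theta).
With theta = 3/2, sigma = sqrt(2), x_0 = -2/5:
  E[X_t] = -2/5 * exp(-3/2 t) = -2*exp(-3*t/2)/5
  Var(X_t) = (sqrt(2))^2 * (1 - exp(-2*3/2 t)) / (2 * 3/2) = 2/3 - 2*exp(-3*t)/3.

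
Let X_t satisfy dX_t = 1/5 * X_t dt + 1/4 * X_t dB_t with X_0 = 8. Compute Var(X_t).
Var(X_t) = 64*(exp(t/16) - 1)*exp(2*t/5)

For GBM dX = mu X dt + sigma X dB with X_0 = x_0, apply Itô to Y = log X: dY = (mu - sigma^2/2) dt + sigma dB, so Y_t = log(x_0) + (mu - sigma^2/2) t + sigma B_t and hence X_t = x_0 * exp((mu - sigma^2/2) t + sigma B_t).
With mu = 1/5, sigma = 1/4, x_0 = 8, this gives:
  X_t = 8 * exp((27/160) * t + (1/4) * B_t).
Since sigma*B_t ~ Normal(0, sigma^2 t), E[exp(sigma*B_t)] = exp(sigma^2 t / 2); so E[X_t] = x_0 * exp((mu - sigma^2/2) t) * exp(sigma^2 t / 2) = x_0 * exp(mu t) = 8*exp(t/5).
Var(X_t) = E[X_t^2] - (E[X_t])^2 = x_0^2 * exp(2 mu t) * (exp(sigma^2 t) - 1) = 64*(exp(t/16) - 1)*exp(2*t/5).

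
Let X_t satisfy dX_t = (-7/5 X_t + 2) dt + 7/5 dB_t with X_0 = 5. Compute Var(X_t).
Var(X_t) = 7/10 - 7*exp(-14*t/5)/10

The variance V(t) = Var(X_t) satisfies V'(t) = 2 a V(t) + c^2 with V(0) = 0 (drift coefficient is linear in X, diffusion is constant). With a = -7/5, c = 7/5, the solution is
  V(t) = (c^2 / (2 a)) * (exp(2 a t) - 1)
       = ((7/5)^2 / (2*(-7/5))) * (exp((-14/5) t) - 1)
       = 7/10 - 7*exp(-14*t/5)/10.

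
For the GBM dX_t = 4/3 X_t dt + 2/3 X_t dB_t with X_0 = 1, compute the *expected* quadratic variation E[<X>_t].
E[<X>_t] = exp(28*t/9)/7 - 1/7

<X>_t = int_0^t ((2/3) * X_s)^2 ds. Taking expectation inside the integral: E[<X>_t] = (2/3)^2 * int_0^t E[X_s^2] ds. For GBM, E[X_s^2] = x_0^2 * exp((2 mu + sigma^2) s). Integrating:
  E[<X>_t] = (2/3)^2 * 1^2 * (exp((2*(4/3) + (2/3)^2) t) - 1) / (2*(4/3) + (2/3)^2)
           = (2/3)^2 * 1^2 * (exp((28/9) t) - 1) / (28/9) = exp(28*t/9)/7 - 1/7.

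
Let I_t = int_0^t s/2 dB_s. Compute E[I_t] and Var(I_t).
E[I_t] = 0; Var(I_t) = t^3/12

The Itô integral of a deterministic integrand f(s) has mean 0 because each increment f(s) * (B_{s+ds} - B_s) has mean 0. By the Itô isometry:
  Var( int_0^t f(s) dB_s ) = E[ (int_0^t f(s) dB_s)^2 ] = int_0^t f(s)^2 ds.
Here f(s) = s/2, so f(s)^2 = s^2/4. Integrate:
  int_0^t (s^2/4) ds = t^3/12.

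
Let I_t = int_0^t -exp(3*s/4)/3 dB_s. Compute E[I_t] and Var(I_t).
E[I_t] = 0; Var(I_t) = 2*exp(3*t/2)/27 - 2/27

The Itô integral of a deterministic integrand f(s) has mean 0 because each increment f(s) * (B_{s+ds} - B_s) has mean 0. By the Itô isometry:
  Var( int_0^t f(s) dB_s ) = E[ (int_0^t f(s) dB_s)^2 ] = int_0^t f(s)^2 ds.
Here f(s) = -exp(3*s/4)/3, so f(s)^2 = exp(3*s/2)/9. Integrate:
  int_0^t (exp(3*s/2)/9) ds = 2*exp(3*t/2)/27 - 2/27.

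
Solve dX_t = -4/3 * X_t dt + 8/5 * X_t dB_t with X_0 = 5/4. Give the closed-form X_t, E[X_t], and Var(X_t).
X_t = 5/4 * exp((-196/75) t + (8/5) B_t); E[X_t] = 5*exp(-4*t/3)/4; Var(X_t) = (25*exp(64*t/25) - 25)*exp(-8*t/3)/16

For GBM dX = mu X dt + sigma X dB with X_0 = x_0, apply Itô to Y = log X: dY = (mu - sigma^2/2) dt + sigma dB, so Y_t = log(x_0) + (mu - sigma^2/2) t + sigma B_t and hence X_t = x_0 * exp((mu - sigma^2/2) t + sigma B_t).
With mu = -4/3, sigma = 8/5, x_0 = 5/4, this gives:
  X_t = 5/4 * exp((-196/75) * t + (8/5) * B_t).
Since sigma*B_t ~ Normal(0, sigma^2 t), E[exp(sigma*B_t)] = exp(sigma^2 t / 2); so E[X_t] = x_0 * exp((mu - sigma^2/2) t) * exp(sigma^2 t / 2) = x_0 * exp(mu t) = 5*exp(-4*t/3)/4.
Var(X_t) = E[X_t^2] - (E[X_t])^2 = x_0^2 * exp(2 mu t) * (exp(sigma^2 t) - 1) = (25*exp(64*t/25) - 25)*exp(-8*t/3)/16.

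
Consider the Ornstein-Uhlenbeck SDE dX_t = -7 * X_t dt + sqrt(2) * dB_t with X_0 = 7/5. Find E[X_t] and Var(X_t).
E[X_t] = 7*exp(-7*t)/5; Var(X_t) = 1/7 - exp(-14*t)/7

The OU SDE dX = -theta X dt + sigma dB admits the integrating factor exp(theta t): d(exp(theta t) X_t) = sigma exp(theta t) dB_t. Integrating from 0 to t:
  X_t = x_0 * exp(-theta t) + sigma * int_0^t exp(-theta (t-s)) dB_s.
The Itô integral has mean 0 and (by the Itô isometry) variance sigma^2 * int_0^t exp(-2 theta (t - s)) ds = sigma^2 * (1 - exp(-2 theta t)) / (2 theta).
With theta = 7, sigma = sqrt(2), x_0 = 7/5:
  E[X_t] = 7/5 * exp(-7 t) = 7*exp(-7*t)/5
  Var(X_t) = (sqrt(2))^2 * (1 - exp(-2*7 t)) / (2 * 7) = 1/7 - exp(-14*t)/7.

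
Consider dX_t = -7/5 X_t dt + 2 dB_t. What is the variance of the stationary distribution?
lim Var(X_t) = 10/7

The OU SDE dX = -theta X dt + sigma dB admits the integrating factor exp(theta t): d(exp(theta t) X_t) = sigma exp(theta t) dB_t. Integrating from 0 to t gives X_t = x_0 * exp(-theta t) + sigma * int_0^t exp(-theta (t-s)) dB_s for any initial x_0. The Itô integral has variance (by the Itô isometry) sigma^2 * int_0^t exp(-2 theta (t - s)) ds = sigma^2 * (1 - exp(-2 theta t)) / (2 theta), independent of x_0.
With theta = 7/5, sigma = 2:
  Var(X_t) = (2)^2 * (1 - exp(-2*7/5 t)) / (2 * 7/5) = 10/7 - 10*exp(-14*t/5)/7.
As t -> infinity, exp(-2*7/5 t) -> 0, so the stationary variance is sigma^2 / (2 theta) = 10/7.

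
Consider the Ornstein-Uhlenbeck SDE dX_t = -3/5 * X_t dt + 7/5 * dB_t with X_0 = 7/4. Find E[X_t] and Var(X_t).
E[X_t] = 7*exp(-3*t/5)/4; Var(X_t) = 49/30 - 49*exp(-6*t/5)/30

The OU SDE dX = -theta X dt + sigma dB admits the integrating factor exp(theta t): d(exp(theta t) X_t) = sigma exp(theta t) dB_t. Integrating from 0 to t:
  X_t = x_0 * exp(-theta t) + sigma * int_0^t exp(-theta (t-s)) dB_s.
The Itô integral has mean 0 and (by the Itô isometry) variance sigma^2 * int_0^t exp(-2 theta (t - s)) ds = sigma^2 * (1 - exp(-2 theta t)) / (2 theta).
With theta = 3/5, sigma = 7/5, x_0 = 7/4:
  E[X_t] = 7/4 * exp(-3/5 t) = 7*exp(-3*t/5)/4
  Var(X_t) = (7/5)^2 * (1 - exp(-2*3/5 t)) / (2 * 3/5) = 49/30 - 49*exp(-6*t/5)/30.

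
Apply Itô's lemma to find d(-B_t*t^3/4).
d(-B_t*t^3/4) = (-3*B_t*t^2/4) dt + (-t^3/4) dB_t

Itô's formula for f(t, x): d f(t, B_t) = (f_t + (1/2) f_xx) dt + f_x dB_t. Compute partials of f(t, x) = -t^3*x/4:
  f_t(t,x)  = -3*t^2*x/4
  f_x(t,x)  = -t^3/4
  f_xx(t,x) = 0
Assemble drift = f_t + (1/2) f_xx = -3*t^2*x/4 and diffusion = f_x = -t^3/4. Substituting x = B_t:
  d(-B_t*t^3/4) = (-3*B_t*t^2/4) dt + (-t^3/4) dB_t.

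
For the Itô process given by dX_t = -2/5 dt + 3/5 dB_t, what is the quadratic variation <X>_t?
<X>_t = 9*t/25

For an Itô process dX_t = a(t) dt + b(t) dB_t, the quadratic variation is <X>_t = int_0^t b(s)^2 ds (the drift term does not contribute). Here b(s) = 3/5, so
  b(s)^2 = 9/25.
Integrating from 0 to t:
  <X>_t = int_0^t (9/25) ds = 9*t/25.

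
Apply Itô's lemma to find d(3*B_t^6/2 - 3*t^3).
d(3*B_t^6/2 - 3*t^3) = (45*B_t^4/2 - 9*t^2) dt + (9*B_t^5) dB_t

Itô's formula for f(t, x): d f(t, B_t) = (f_t + (1/2) f_xx) dt + f_x dB_t. Compute partials of f(t, x) = -3*t^3 + 3*x^6/2:
  f_t(t,x)  = -9*t^2
  f_x(t,x)  = 9*x^5
  f_xx(t,x) = 45*x^4
Assemble drift = f_t + (1/2) f_xx = -9*t^2 + 45*x^4/2 and diffusion = f_x = 9*x^5. Substituting x = B_t:
  d(3*B_t^6/2 - 3*t^3) = (45*B_t^4/2 - 9*t^2) dt + (9*B_t^5) dB_t.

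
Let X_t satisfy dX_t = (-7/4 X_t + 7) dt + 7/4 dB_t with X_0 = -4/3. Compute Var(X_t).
Var(X_t) = 7/8 - 7*exp(-7*t/2)/8

The variance V(t) = Var(X_t) satisfies V'(t) = 2 a V(t) + c^2 with V(0) = 0 (drift coefficient is linear in X, diffusion is constant). With a = -7/4, c = 7/4, the solution is
  V(t) = (c^2 / (2 a)) * (exp(2 a t) - 1)
       = ((7/4)^2 / (2*(-7/4))) * (exp((-7/2) t) - 1)
       = 7/8 - 7*exp(-7*t/2)/8.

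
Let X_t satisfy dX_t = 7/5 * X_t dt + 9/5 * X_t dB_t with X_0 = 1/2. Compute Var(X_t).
Var(X_t) = (exp(81*t/25) - 1)*exp(14*t/5)/4

For GBM dX = mu X dt + sigma X dB with X_0 = x_0, apply Itô to Y = log X: dY = (mu - sigma^2/2) dt + sigma dB, so Y_t = log(x_0) + (mu - sigma^2/2) t + sigma B_t and hence X_t = x_0 * exp((mu - sigma^2/2) t + sigma B_t).
With mu = 7/5, sigma = 9/5, x_0 = 1/2, this gives:
  X_t = 1/2 * exp((-11/50) * t + (9/5) * B_t).
Since sigma*B_t ~ Normal(0, sigma^2 t), E[exp(sigma*B_t)] = exp(sigma^2 t / 2); so E[X_t] = x_0 * exp((mu - sigma^2/2) t) * exp(sigma^2 t / 2) = x_0 * exp(mu t) = exp(7*t/5)/2.
Var(X_t) = E[X_t^2] - (E[X_t])^2 = x_0^2 * exp(2 mu t) * (exp(sigma^2 t) - 1) = (exp(81*t/25) - 1)*exp(14*t/5)/4.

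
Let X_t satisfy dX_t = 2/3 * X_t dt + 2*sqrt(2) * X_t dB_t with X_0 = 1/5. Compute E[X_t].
E[X_t] = exp(2*t/3)/5

For GBM dX = mu X dt + sigma X dB with X_0 = x_0, apply Itô to Y = log X: dY = (mu - sigma^2/2) dt + sigma dB, so Y_t = log(x_0) + (mu - sigma^2/2) t + sigma B_t and hence X_t = x_0 * exp((mu - sigma^2/2) t + sigma B_t).
With mu = 2/3, sigma = 2*sqrt(2), x_0 = 1/5, this gives:
  X_t = 1/5 * exp((-10/3) * t + (2*sqrt(2)) * B_t).
Since sigma*B_t ~ Normal(0, sigma^2 t), E[exp(sigma*B_t)] = exp(sigma^2 t / 2); so E[X_t] = x_0 * exp((mu - sigma^2/2) t) * exp(sigma^2 t / 2) = x_0 * exp(mu t) = exp(2*t/3)/5.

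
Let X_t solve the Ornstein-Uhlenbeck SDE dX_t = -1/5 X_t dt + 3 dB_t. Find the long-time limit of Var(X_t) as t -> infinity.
lim Var(X_t) = 45/2

The OU SDE dX = -theta X dt + sigma dB admits the integrating factor exp(theta t): d(exp(theta t) X_t) = sigma exp(theta t) dB_t. Integrating from 0 to t gives X_t = x_0 * exp(-theta t) + sigma * int_0^t exp(-theta (t-s)) dB_s for any initial x_0. The Itô integral has variance (by the Itô isometry) sigma^2 * int_0^t exp(-2 theta (t - s)) ds = sigma^2 * (1 - exp(-2 theta t)) / (2 theta), independent of x_0.
With theta = 1/5, sigma = 3:
  Var(X_t) = (3)^2 * (1 - exp(-2*1/5 t)) / (2 * 1/5) = 45/2 - 45*exp(-2*t/5)/2.
As t -> infinity, exp(-2*1/5 t) -> 0, so the stationary variance is sigma^2 / (2 theta) = 45/2.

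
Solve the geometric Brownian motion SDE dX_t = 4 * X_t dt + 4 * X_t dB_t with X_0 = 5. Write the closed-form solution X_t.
X_t = 5 * exp((-4) * t + (4) * B_t)

For GBM dX = mu X dt + sigma X dB with X_0 = x_0, apply Itô to Y = log X: dY = (mu - sigma^2/2) dt + sigma dB, so Y_t = log(x_0) + (mu - sigma^2/2) t + sigma B_t and hence X_t = x_0 * exp((mu - sigma^2/2) t + sigma B_t).
With mu = 4, sigma = 4, x_0 = 5, this gives:
  X_t = 5 * exp((-4) * t + (4) * B_t).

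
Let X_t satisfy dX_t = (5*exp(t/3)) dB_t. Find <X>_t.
<X>_t = 75*exp(2*t/3)/2 - 75/2

For an Itô process dX_t = a(t) dt + b(t) dB_t, the quadratic variation is <X>_t = int_0^t b(s)^2 ds (the drift term does not contribute). Here b(s) = 5*exp(s/3), so
  b(s)^2 = 25*exp(2*s/3).
Integrating from 0 to t:
  <X>_t = int_0^t (25*exp(2*s/3)) ds = 75*exp(2*t/3)/2 - 75/2.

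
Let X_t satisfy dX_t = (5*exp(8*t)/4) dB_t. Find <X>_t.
<X>_t = 25*exp(16*t)/256 - 25/256

For an Itô process dX_t = a(t) dt + b(t) dB_t, the quadratic variation is <X>_t = int_0^t b(s)^2 ds (the drift term does not contribute). Here b(s) = 5*exp(8*s)/4, so
  b(s)^2 = 25*exp(16*s)/16.
Integrating from 0 to t:
  <X>_t = int_0^t (25*exp(16*s)/16) ds = 25*exp(16*t)/256 - 25/256.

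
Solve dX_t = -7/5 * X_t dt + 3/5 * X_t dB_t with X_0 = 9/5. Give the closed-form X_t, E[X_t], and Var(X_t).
X_t = 9/5 * exp((-79/50) t + (3/5) B_t); E[X_t] = 9*exp(-7*t/5)/5; Var(X_t) = (81*exp(9*t/25) - 81)*exp(-14*t/5)/25

For GBM dX = mu X dt + sigma X dB with X_0 = x_0, apply Itô to Y = log X: dY = (mu - sigma^2/2) dt + sigma dB, so Y_t = log(x_0) + (mu - sigma^2/2) t + sigma B_t and hence X_t = x_0 * exp((mu - sigma^2/2) t + sigma B_t).
With mu = -7/5, sigma = 3/5, x_0 = 9/5, this gives:
  X_t = 9/5 * exp((-79/50) * t + (3/5) * B_t).
Since sigma*B_t ~ Normal(0, sigma^2 t), E[exp(sigma*B_t)] = exp(sigma^2 t / 2); so E[X_t] = x_0 * exp((mu - sigma^2/2) t) * exp(sigma^2 t / 2) = x_0 * exp(mu t) = 9*exp(-7*t/5)/5.
Var(X_t) = E[X_t^2] - (E[X_t])^2 = x_0^2 * exp(2 mu t) * (exp(sigma^2 t) - 1) = (81*exp(9*t/25) - 81)*exp(-14*t/5)/25.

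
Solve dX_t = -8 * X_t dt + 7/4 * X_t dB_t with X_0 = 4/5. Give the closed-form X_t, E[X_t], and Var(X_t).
X_t = 4/5 * exp((-305/32) t + (7/4) B_t); E[X_t] = 4*exp(-8*t)/5; Var(X_t) = (16*exp(49*t/16) - 16)*exp(-16*t)/25

For GBM dX = mu X dt + sigma X dB with X_0 = x_0, apply Itô to Y = log X: dY = (mu - sigma^2/2) dt + sigma dB, so Y_t = log(x_0) + (mu - sigma^2/2) t + sigma B_t and hence X_t = x_0 * exp((mu - sigma^2/2) t + sigma B_t).
With mu = -8, sigma = 7/4, x_0 = 4/5, this gives:
  X_t = 4/5 * exp((-305/32) * t + (7/4) * B_t).
Since sigma*B_t ~ Normal(0, sigma^2 t), E[exp(sigma*B_t)] = exp(sigma^2 t / 2); so E[X_t] = x_0 * exp((mu - sigma^2/2) t) * exp(sigma^2 t / 2) = x_0 * exp(mu t) = 4*exp(-8*t)/5.
Var(X_t) = E[X_t^2] - (E[X_t])^2 = x_0^2 * exp(2 mu t) * (exp(sigma^2 t) - 1) = (16*exp(49*t/16) - 16)*exp(-16*t)/25.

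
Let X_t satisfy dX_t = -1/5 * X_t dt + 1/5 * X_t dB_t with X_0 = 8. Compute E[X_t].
E[X_t] = 8*exp(-t/5)

For GBM dX = mu X dt + sigma X dB with X_0 = x_0, apply Itô to Y = log X: dY = (mu - sigma^2/2) dt + sigma dB, so Y_t = log(x_0) + (mu - sigma^2/2) t + sigma B_t and hence X_t = x_0 * exp((mu - sigma^2/2) t + sigma B_t).
With mu = -1/5, sigma = 1/5, x_0 = 8, this gives:
  X_t = 8 * exp((-11/50) * t + (1/5) * B_t).
Since sigma*B_t ~ Normal(0, sigma^2 t), E[exp(sigma*B_t)] = exp(sigma^2 t / 2); so E[X_t] = x_0 * exp((mu - sigma^2/2) t) * exp(sigma^2 t / 2) = x_0 * exp(mu t) = 8*exp(-t/5).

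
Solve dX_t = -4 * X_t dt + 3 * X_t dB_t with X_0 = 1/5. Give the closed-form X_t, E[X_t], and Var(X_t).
X_t = 1/5 * exp((-17/2) t + (3) B_t); E[X_t] = exp(-4*t)/5; Var(X_t) = (exp(9*t) - 1)*exp(-8*t)/25

For GBM dX = mu X dt + sigma X dB with X_0 = x_0, apply Itô to Y = log X: dY = (mu - sigma^2/2) dt + sigma dB, so Y_t = log(x_0) + (mu - sigma^2/2) t + sigma B_t and hence X_t = x_0 * exp((mu - sigma^2/2) t + sigma B_t).
With mu = -4, sigma = 3, x_0 = 1/5, this gives:
  X_t = 1/5 * exp((-17/2) * t + (3) * B_t).
Since sigma*B_t ~ Normal(0, sigma^2 t), E[exp(sigma*B_t)] = exp(sigma^2 t / 2); so E[X_t] = x_0 * exp((mu - sigma^2/2) t) * exp(sigma^2 t / 2) = x_0 * exp(mu t) = exp(-4*t)/5.
Var(X_t) = E[X_t^2] - (E[X_t])^2 = x_0^2 * exp(2 mu t) * (exp(sigma^2 t) - 1) = (exp(9*t) - 1)*exp(-8*t)/25.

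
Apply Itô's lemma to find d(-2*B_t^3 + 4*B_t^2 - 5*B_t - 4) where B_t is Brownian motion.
d(-2*B_t^3 + 4*B_t^2 - 5*B_t - 4) = (4 - 6*B_t) dt + (-6*B_t^2 + 8*B_t - 5) dB_t

Itô's formula for f(B_t) gives d f(B_t) = f'(B_t) dB_t + (1/2) f''(B_t) dt. Compute derivatives of f(x) = -2*x^3 + 4*x^2 - 5*x - 4:
  f'(x)  = -6*x^2 + 8*x - 5
  f''(x) = 8 - 12*x
Substitute x = B_t and multiply the f'' term by 1/2:
  drift     = (1/2) * (8 - 12*x) evaluated at B_t = 4 - 6*B_t
  diffusion = (-6*x^2 + 8*x - 5) evaluated at B_t = -6*B_t^2 + 8*B_t - 5
Therefore d(-2*B_t^3 + 4*B_t^2 - 5*B_t - 4) = (4 - 6*B_t) dt + (-6*B_t^2 + 8*B_t - 5) dB_t.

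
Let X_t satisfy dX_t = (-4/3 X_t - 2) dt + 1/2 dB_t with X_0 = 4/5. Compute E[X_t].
E[X_t] = -3/2 + 23*exp(-4*t/3)/10

Taking expectations and using E[dB_t] = 0, the mean m(t) = E[X_t] satisfies the ODE m'(t) = a m(t) + b with m(0) = x_0. With a = -4/3, b = -2, x_0 = 4/5, the solution is
  m(t) = x_0 * exp(a t) + (b/a) * (exp(a t) - 1)
       = (4/5) * exp((-4/3) t) + ((-2)/(-4/3)) * (exp((-4/3) t) - 1)
       = -3/2 + 23*exp(-4*t/3)/10.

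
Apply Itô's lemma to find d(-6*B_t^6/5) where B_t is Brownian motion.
d(-6*B_t^6/5) = (-18*B_t^4) dt + (-36*B_t^5/5) dB_t

Itô's formula for f(B_t) gives d f(B_t) = f'(B_t) dB_t + (1/2) f''(B_t) dt. Compute derivatives of f(x) = -6*x^6/5:
  f'(x)  = -36*x^5/5
  f''(x) = -36*x^4
Substitute x = B_t and multiply the f'' term by 1/2:
  drift     = (1/2) * (-36*x^4) evaluated at B_t = -18*B_t^4
  diffusion = (-36*x^5/5) evaluated at B_t = -36*B_t^5/5
Therefore d(-6*B_t^6/5) = (-18*B_t^4) dt + (-36*B_t^5/5) dB_t.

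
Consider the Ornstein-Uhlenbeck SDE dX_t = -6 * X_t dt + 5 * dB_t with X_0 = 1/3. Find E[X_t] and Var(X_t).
E[X_t] = exp(-6*t)/3; Var(X_t) = 25/12 - 25*exp(-12*t)/12

The OU SDE dX = -theta X dt + sigma dB admits the integrating factor exp(theta t): d(exp(theta t) X_t) = sigma exp(theta t) dB_t. Integrating from 0 to t:
  X_t = x_0 * exp(-theta t) + sigma * int_0^t exp(-theta (t-s)) dB_s.
The Itô integral has mean 0 and (by the Itô isometry) variance sigma^2 * int_0^t exp(-2 theta (t - s)) ds = sigma^2 * (1 - exp(-2 theta t)) / (2 theta).
With theta = 6, sigma = 5, x_0 = 1/3:
  E[X_t] = 1/3 * exp(-6 t) = exp(-6*t)/3
  Var(X_t) = (5)^2 * (1 - exp(-2*6 t)) / (2 * 6) = 25/12 - 25*exp(-12*t)/12.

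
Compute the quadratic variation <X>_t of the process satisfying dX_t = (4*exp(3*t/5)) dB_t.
<X>_t = 40*exp(6*t/5)/3 - 40/3

For an Itô process dX_t = a(t) dt + b(t) dB_t, the quadratic variation is <X>_t = int_0^t b(s)^2 ds (the drift term does not contribute). Here b(s) = 4*exp(3*s/5), so
  b(s)^2 = 16*exp(6*s/5).
Integrating from 0 to t:
  <X>_t = int_0^t (16*exp(6*s/5)) ds = 40*exp(6*t/5)/3 - 40/3.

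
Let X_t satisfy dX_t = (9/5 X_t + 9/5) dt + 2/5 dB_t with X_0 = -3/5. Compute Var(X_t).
Var(X_t) = 2*exp(18*t/5)/45 - 2/45

The variance V(t) = Var(X_t) satisfies V'(t) = 2 a V(t) + c^2 with V(0) = 0 (drift coefficient is linear in X, diffusion is constant). With a = 9/5, c = 2/5, the solution is
  V(t) = (c^2 / (2 a)) * (exp(2 a t) - 1)
       = ((2/5)^2 / (2*(9/5))) * (exp((18/5) t) - 1)
       = 2*exp(18*t/5)/45 - 2/45.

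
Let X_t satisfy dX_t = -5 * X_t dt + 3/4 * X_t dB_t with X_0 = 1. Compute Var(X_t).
Var(X_t) = (exp(9*t/16) - 1)*exp(-10*t)

For GBM dX = mu X dt + sigma X dB with X_0 = x_0, apply Itô to Y = log X: dY = (mu - sigma^2/2) dt + sigma dB, so Y_t = log(x_0) + (mu - sigma^2/2) t + sigma B_t and hence X_t = x_0 * exp((mu - sigma^2/2) t + sigma B_t).
With mu = -5, sigma = 3/4, x_0 = 1, this gives:
  X_t = 1 * exp((-169/32) * t + (3/4) * B_t).
Since sigma*B_t ~ Normal(0, sigma^2 t), E[exp(sigma*B_t)] = exp(sigma^2 t / 2); so E[X_t] = x_0 * exp((mu - sigma^2/2) t) * exp(sigma^2 t / 2) = x_0 * exp(mu t) = exp(-5*t).
Var(X_t) = E[X_t^2] - (E[X_t])^2 = x_0^2 * exp(2 mu t) * (exp(sigma^2 t) - 1) = (exp(9*t/16) - 1)*exp(-10*t).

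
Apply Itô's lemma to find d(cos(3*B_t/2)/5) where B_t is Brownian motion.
d(cos(3*B_t/2)/5) = (-9*cos(3*B_t/2)/40) dt + (-3*sin(3*B_t/2)/10) dB_t

Itô's formula for f(B_t) gives d f(B_t) = f'(B_t) dB_t + (1/2) f''(B_t) dt. Compute derivatives of f(x) = cos(3*x/2)/5:
  f'(x)  = -3*sin(3*x/2)/10
  f''(x) = -9*cos(3*x/2)/20
Substitute x = B_t and multiply the f'' term by 1/2:
  drift     = (1/2) * (-9*cos(3*x/2)/20) evaluated at B_t = -9*cos(3*B_t/2)/40
  diffusion = (-3*sin(3*x/2)/10) evaluated at B_t = -3*sin(3*B_t/2)/10
Therefore d(cos(3*B_t/2)/5) = (-9*cos(3*B_t/2)/40) dt + (-3*sin(3*B_t/2)/10) dB_t.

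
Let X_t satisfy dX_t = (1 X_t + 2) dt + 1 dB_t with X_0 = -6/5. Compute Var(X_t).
Var(X_t) = exp(2*t)/2 - 1/2

The variance V(t) = Var(X_t) satisfies V'(t) = 2 a V(t) + c^2 with V(0) = 0 (drift coefficient is linear in X, diffusion is constant). With a = 1, c = 1, the solution is
  V(t) = (c^2 / (2 a)) * (exp(2 a t) - 1)
       = (1^2 / (2*1)) * (exp(2 t) - 1)
       = exp(2*t)/2 - 1/2.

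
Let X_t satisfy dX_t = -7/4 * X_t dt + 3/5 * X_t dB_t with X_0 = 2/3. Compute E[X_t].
E[X_t] = 2*exp(-7*t/4)/3

For GBM dX = mu X dt + sigma X dB with X_0 = x_0, apply Itô to Y = log X: dY = (mu - sigma^2/2) dt + sigma dB, so Y_t = log(x_0) + (mu - sigma^2/2) t + sigma B_t and hence X_t = x_0 * exp((mu - sigma^2/2) t + sigma B_t).
With mu = -7/4, sigma = 3/5, x_0 = 2/3, this gives:
  X_t = 2/3 * exp((-193/100) * t + (3/5) * B_t).
Since sigma*B_t ~ Normal(0, sigma^2 t), E[exp(sigma*B_t)] = exp(sigma^2 t / 2); so E[X_t] = x_0 * exp((mu - sigma^2/2) t) * exp(sigma^2 t / 2) = x_0 * exp(mu t) = 2*exp(-7*t/4)/3.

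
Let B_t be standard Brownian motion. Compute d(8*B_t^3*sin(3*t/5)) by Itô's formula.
d(8*B_t^3*sin(3*t/5)) = (24*B_t*(B_t^2*cos(3*t/5) + 5*sin(3*t/5))/5) dt + (24*B_t^2*sin(3*t/5)) dB_t

Itô's formula for f(t, x): d f(t, B_t) = (f_t + (1/2) f_xx) dt + f_x dB_t. Compute partials of f(t, x) = 8*x^3*sin(3*t/5):
  f_t(t,x)  = 24*x^3*cos(3*t/5)/5
  f_x(t,x)  = 24*x^2*sin(3*t/5)
  f_xx(t,x) = 48*x*sin(3*t/5)
Assemble drift = f_t + (1/2) f_xx = 24*x*(x^2*cos(3*t/5) + 5*sin(3*t/5))/5 and diffusion = f_x = 24*x^2*sin(3*t/5). Substituting x = B_t:
  d(8*B_t^3*sin(3*t/5)) = (24*B_t*(B_t^2*cos(3*t/5) + 5*sin(3*t/5))/5) dt + (24*B_t^2*sin(3*t/5)) dB_t.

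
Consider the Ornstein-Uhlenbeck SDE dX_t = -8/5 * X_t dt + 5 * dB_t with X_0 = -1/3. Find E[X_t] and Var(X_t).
E[X_t] = -exp(-8*t/5)/3; Var(X_t) = 125/16 - 125*exp(-16*t/5)/16

The OU SDE dX = -theta X dt + sigma dB admits the integrating factor exp(theta t): d(exp(theta t) X_t) = sigma exp(theta t) dB_t. Integrating from 0 to t:
  X_t = x_0 * exp(-theta t) + sigma * int_0^t exp(-theta (t-s)) dB_s.
The Itô integral has mean 0 and (by the Itô isometry) variance sigma^2 * int_0^t exp(-2 theta (t - s)) ds = sigma^2 * (1 - exp(-2 theta t)) / (2 theta).
With theta = 8/5, sigma = 5, x_0 = -1/3:
  E[X_t] = -1/3 * exp(-8/5 t) = -exp(-8*t/5)/3
  Var(X_t) = (5)^2 * (1 - exp(-2*8/5 t)) / (2 * 8/5) = 125/16 - 125*exp(-16*t/5)/16.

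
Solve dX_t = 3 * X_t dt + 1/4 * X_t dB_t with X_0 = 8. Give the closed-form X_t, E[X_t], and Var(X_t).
X_t = 8 * exp((95/32) t + (1/4) B_t); E[X_t] = 8*exp(3*t); Var(X_t) = 64*(exp(t/16) - 1)*exp(6*t)

For GBM dX = mu X dt + sigma X dB with X_0 = x_0, apply Itô to Y = log X: dY = (mu - sigma^2/2) dt + sigma dB, so Y_t = log(x_0) + (mu - sigma^2/2) t + sigma B_t and hence X_t = x_0 * exp((mu - sigma^2/2) t + sigma B_t).
With mu = 3, sigma = 1/4, x_0 = 8, this gives:
  X_t = 8 * exp((95/32) * t + (1/4) * B_t).
Since sigma*B_t ~ Normal(0, sigma^2 t), E[exp(sigma*B_t)] = exp(sigma^2 t / 2); so E[X_t] = x_0 * exp((mu - sigma^2/2) t) * exp(sigma^2 t / 2) = x_0 * exp(mu t) = 8*exp(3*t).
Var(X_t) = E[X_t^2] - (E[X_t])^2 = x_0^2 * exp(2 mu t) * (exp(sigma^2 t) - 1) = 64*(exp(t/16) - 1)*exp(6*t).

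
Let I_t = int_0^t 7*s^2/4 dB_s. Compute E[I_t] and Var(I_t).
E[I_t] = 0; Var(I_t) = 49*t^5/80

The Itô integral of a deterministic integrand f(s) has mean 0 because each increment f(s) * (B_{s+ds} - B_s) has mean 0. By the Itô isometry:
  Var( int_0^t f(s) dB_s ) = E[ (int_0^t f(s) dB_s)^2 ] = int_0^t f(s)^2 ds.
Here f(s) = 7*s^2/4, so f(s)^2 = 49*s^4/16. Integrate:
  int_0^t (49*s^4/16) ds = 49*t^5/80.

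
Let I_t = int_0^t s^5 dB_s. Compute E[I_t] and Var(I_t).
E[I_t] = 0; Var(I_t) = t^11/11

The Itô integral of a deterministic integrand f(s) has mean 0 because each increment f(s) * (B_{s+ds} - B_s) has mean 0. By the Itô isometry:
  Var( int_0^t f(s) dB_s ) = E[ (int_0^t f(s) dB_s)^2 ] = int_0^t f(s)^2 ds.
Here f(s) = s^5, so f(s)^2 = s^10. Integrate:
  int_0^t (s^10) ds = t^11/11.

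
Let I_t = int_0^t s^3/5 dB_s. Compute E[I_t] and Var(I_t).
E[I_t] = 0; Var(I_t) = t^7/175

The Itô integral of a deterministic integrand f(s) has mean 0 because each increment f(s) * (B_{s+ds} - B_s) has mean 0. By the Itô isometry:
  Var( int_0^t f(s) dB_s ) = E[ (int_0^t f(s) dB_s)^2 ] = int_0^t f(s)^2 ds.
Here f(s) = s^3/5, so f(s)^2 = s^6/25. Integrate:
  int_0^t (s^6/25) ds = t^7/175.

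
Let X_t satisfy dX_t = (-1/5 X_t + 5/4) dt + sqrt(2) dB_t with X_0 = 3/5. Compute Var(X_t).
Var(X_t) = 5 - 5*exp(-2*t/5)

The variance V(t) = Var(X_t) satisfies V'(t) = 2 a V(t) + c^2 with V(0) = 0 (drift coefficient is linear in X, diffusion is constant). With a = -1/5, c = sqrt(2), the solution is
  V(t) = (c^2 / (2 a)) * (exp(2 a t) - 1)
       = (sqrt(2)^2 / (2*(-1/5))) * (exp((-2/5) t) - 1)
       = 5 - 5*exp(-2*t/5).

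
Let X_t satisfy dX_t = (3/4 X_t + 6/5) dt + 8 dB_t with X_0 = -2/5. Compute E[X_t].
E[X_t] = 6*exp(3*t/4)/5 - 8/5

Taking expectations and using E[dB_t] = 0, the mean m(t) = E[X_t] satisfies the ODE m'(t) = a m(t) + b with m(0) = x_0. With a = 3/4, b = 6/5, x_0 = -2/5, the solution is
  m(t) = x_0 * exp(a t) + (b/a) * (exp(a t) - 1)
       = (-2/5) * exp((3/4) t) + ((6/5)/(3/4)) * (exp((3/4) t) - 1)
       = 6*exp(3*t/4)/5 - 8/5.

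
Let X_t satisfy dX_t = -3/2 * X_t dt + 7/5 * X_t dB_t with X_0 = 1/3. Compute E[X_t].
E[X_t] = exp(-3*t/2)/3

For GBM dX = mu X dt + sigma X dB with X_0 = x_0, apply Itô to Y = log X: dY = (mu - sigma^2/2) dt + sigma dB, so Y_t = log(x_0) + (mu - sigma^2/2) t + sigma B_t and hence X_t = x_0 * exp((mu - sigma^2/2) t + sigma B_t).
With mu = -3/2, sigma = 7/5, x_0 = 1/3, this gives:
  X_t = 1/3 * exp((-62/25) * t + (7/5) * B_t).
Since sigma*B_t ~ Normal(0, sigma^2 t), E[exp(sigma*B_t)] = exp(sigma^2 t / 2); so E[X_t] = x_0 * exp((mu - sigma^2/2) t) * exp(sigma^2 t / 2) = x_0 * exp(mu t) = exp(-3*t/2)/3.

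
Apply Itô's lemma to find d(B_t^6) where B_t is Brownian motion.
d(B_t^6) = (15*B_t^4) dt + (6*B_t^5) dB_t

Itô's formula for f(B_t) gives d f(B_t) = f'(B_t) dB_t + (1/2) f''(B_t) dt. Compute derivatives of f(x) = x^6:
  f'(x)  = 6*x^5
  f''(x) = 30*x^4
Substitute x = B_t and multiply the f'' term by 1/2:
  drift     = (1/2) * (30*x^4) evaluated at B_t = 15*B_t^4
  diffusion = (6*x^5) evaluated at B_t = 6*B_t^5
Therefore d(B_t^6) = (15*B_t^4) dt + (6*B_t^5) dB_t.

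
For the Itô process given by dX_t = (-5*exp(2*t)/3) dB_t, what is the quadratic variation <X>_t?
<X>_t = 25*exp(4*t)/36 - 25/36

For an Itô process dX_t = a(t) dt + b(t) dB_t, the quadratic variation is <X>_t = int_0^t b(s)^2 ds (the drift term does not contribute). Here b(s) = -5*exp(2*s)/3, so
  b(s)^2 = 25*exp(4*s)/9.
Integrating from 0 to t:
  <X>_t = int_0^t (25*exp(4*s)/9) ds = 25*exp(4*t)/36 - 25/36.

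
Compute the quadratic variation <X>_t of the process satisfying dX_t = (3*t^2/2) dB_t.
<X>_t = 9*t^5/20

For an Itô process dX_t = a(t) dt + b(t) dB_t, the quadratic variation is <X>_t = int_0^t b(s)^2 ds (the drift term does not contribute). Here b(s) = 3*s^2/2, so
  b(s)^2 = 9*s^4/4.
Integrating from 0 to t:
  <X>_t = int_0^t (9*s^4/4) ds = 9*t^5/20.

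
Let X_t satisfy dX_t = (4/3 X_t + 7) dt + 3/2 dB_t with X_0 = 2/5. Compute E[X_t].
E[X_t] = 113*exp(4*t/3)/20 - 21/4

Taking expectations and using E[dB_t] = 0, the mean m(t) = E[X_t] satisfies the ODE m'(t) = a m(t) + b with m(0) = x_0. With a = 4/3, b = 7, x_0 = 2/5, the solution is
  m(t) = x_0 * exp(a t) + (b/a) * (exp(a t) - 1)
       = (2/5) * exp((4/3) t) + (7/(4/3)) * (exp((4/3) t) - 1)
       = 113*exp(4*t/3)/20 - 21/4.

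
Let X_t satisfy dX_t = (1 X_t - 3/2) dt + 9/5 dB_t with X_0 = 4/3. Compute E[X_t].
E[X_t] = 3/2 - exp(t)/6

Taking expectations and using E[dB_t] = 0, the mean m(t) = E[X_t] satisfies the ODE m'(t) = a m(t) + b with m(0) = x_0. With a = 1, b = -3/2, x_0 = 4/3, the solution is
  m(t) = x_0 * exp(a t) + (b/a) * (exp(a t) - 1)
       = (4/3) * exp(1 t) + ((-3/2)/1) * (exp(1 t) - 1)
       = 3/2 - exp(t)/6.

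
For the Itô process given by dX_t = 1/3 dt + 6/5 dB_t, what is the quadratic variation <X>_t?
<X>_t = 36*t/25

For an Itô process dX_t = a(t) dt + b(t) dB_t, the quadratic variation is <X>_t = int_0^t b(s)^2 ds (the drift term does not contribute). Here b(s) = 6/5, so
  b(s)^2 = 36/25.
Integrating from 0 to t:
  <X>_t = int_0^t (36/25) ds = 36*t/25.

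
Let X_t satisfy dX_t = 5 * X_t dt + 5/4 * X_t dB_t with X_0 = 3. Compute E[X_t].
E[X_t] = 3*exp(5*t)

For GBM dX = mu X dt + sigma X dB with X_0 = x_0, apply Itô to Y = log X: dY = (mu - sigma^2/2) dt + sigma dB, so Y_t = log(x_0) + (mu - sigma^2/2) t + sigma B_t and hence X_t = x_0 * exp((mu - sigma^2/2) t + sigma B_t).
With mu = 5, sigma = 5/4, x_0 = 3, this gives:
  X_t = 3 * exp((135/32) * t + (5/4) * B_t).
Since sigma*B_t ~ Normal(0, sigma^2 t), E[exp(sigma*B_t)] = exp(sigma^2 t / 2); so E[X_t] = x_0 * exp((mu - sigma^2/2) t) * exp(sigma^2 t / 2) = x_0 * exp(mu t) = 3*exp(5*t).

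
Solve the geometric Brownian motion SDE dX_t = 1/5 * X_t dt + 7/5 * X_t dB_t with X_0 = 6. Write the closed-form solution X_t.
X_t = 6 * exp((-39/50) * t + (7/5) * B_t)

For GBM dX = mu X dt + sigma X dB with X_0 = x_0, apply Itô to Y = log X: dY = (mu - sigma^2/2) dt + sigma dB, so Y_t = log(x_0) + (mu - sigma^2/2) t + sigma B_t and hence X_t = x_0 * exp((mu - sigma^2/2) t + sigma B_t).
With mu = 1/5, sigma = 7/5, x_0 = 6, this gives:
  X_t = 6 * exp((-39/50) * t + (7/5) * B_t).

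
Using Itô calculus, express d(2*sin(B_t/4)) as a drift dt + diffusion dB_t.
d(2*sin(B_t/4)) = (-sin(B_t/4)/16) dt + (cos(B_t/4)/2) dB_t

Itô's formula for f(B_t) gives d f(B_t) = f'(B_t) dB_t + (1/2) f''(B_t) dt. Compute derivatives of f(x) = 2*sin(x/4):
  f'(x)  = cos(x/4)/2
  f''(x) = -sin(x/4)/8
Substitute x = B_t and multiply the f'' term by 1/2:
  drift     = (1/2) * (-sin(x/4)/8) evaluated at B_t = -sin(B_t/4)/16
  diffusion = (cos(x/4)/2) evaluated at B_t = cos(B_t/4)/2
Therefore d(2*sin(B_t/4)) = (-sin(B_t/4)/16) dt + (cos(B_t/4)/2) dB_t.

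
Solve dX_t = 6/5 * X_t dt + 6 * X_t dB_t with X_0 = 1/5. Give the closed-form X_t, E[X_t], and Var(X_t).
X_t = 1/5 * exp((-84/5) t + (6) B_t); E[X_t] = exp(6*t/5)/5; Var(X_t) = (exp(36*t) - 1)*exp(12*t/5)/25

For GBM dX = mu X dt + sigma X dB with X_0 = x_0, apply Itô to Y = log X: dY = (mu - sigma^2/2) dt + sigma dB, so Y_t = log(x_0) + (mu - sigma^2/2) t + sigma B_t and hence X_t = x_0 * exp((mu - sigma^2/2) t + sigma B_t).
With mu = 6/5, sigma = 6, x_0 = 1/5, this gives:
  X_t = 1/5 * exp((-84/5) * t + (6) * B_t).
Since sigma*B_t ~ Normal(0, sigma^2 t), E[exp(sigma*B_t)] = exp(sigma^2 t / 2); so E[X_t] = x_0 * exp((mu - sigma^2/2) t) * exp(sigma^2 t / 2) = x_0 * exp(mu t) = exp(6*t/5)/5.
Var(X_t) = E[X_t^2] - (E[X_t])^2 = x_0^2 * exp(2 mu t) * (exp(sigma^2 t) - 1) = (exp(36*t) - 1)*exp(12*t/5)/25.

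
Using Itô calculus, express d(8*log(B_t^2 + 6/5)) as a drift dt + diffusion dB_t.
d(8*log(B_t^2 + 6/5)) = (40*(6 - 5*B_t^2)/(5*B_t^2 + 6)^2) dt + (80*B_t/(5*B_t^2 + 6)) dB_t

Itô's formula for f(B_t) gives d f(B_t) = f'(B_t) dB_t + (1/2) f''(B_t) dt. Compute derivatives of f(x) = 8*log(x^2 + 6/5):
  f'(x)  = 80*x/(5*x^2 + 6)
  f''(x) = 80*(6 - 5*x^2)/(5*x^2 + 6)^2
Substitute x = B_t and multiply the f'' term by 1/2:
  drift     = (1/2) * (80*(6 - 5*x^2)/(5*x^2 + 6)^2) evaluated at B_t = 40*(6 - 5*B_t^2)/(5*B_t^2 + 6)^2
  diffusion = (80*x/(5*x^2 + 6)) evaluated at B_t = 80*B_t/(5*B_t^2 + 6)
Therefore d(8*log(B_t^2 + 6/5)) = (40*(6 - 5*B_t^2)/(5*B_t^2 + 6)^2) dt + (80*B_t/(5*B_t^2 + 6)) dB_t.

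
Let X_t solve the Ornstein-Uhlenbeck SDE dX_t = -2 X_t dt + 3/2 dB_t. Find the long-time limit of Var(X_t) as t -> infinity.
lim Var(X_t) = 9/16

The OU SDE dX = -theta X dt + sigma dB admits the integrating factor exp(theta t): d(exp(theta t) X_t) = sigma exp(theta t) dB_t. Integrating from 0 to t gives X_t = x_0 * exp(-theta t) + sigma * int_0^t exp(-theta (t-s)) dB_s for any initial x_0. The Itô integral has variance (by the Itô isometry) sigma^2 * int_0^t exp(-2 theta (t - s)) ds = sigma^2 * (1 - exp(-2 theta t)) / (2 theta), independent of x_0.
With theta = 2, sigma = 3/2:
  Var(X_t) = (3/2)^2 * (1 - exp(-2*2 t)) / (2 * 2) = 9/16 - 9*exp(-4*t)/16.
As t -> infinity, exp(-2*2 t) -> 0, so the stationary variance is sigma^2 / (2 theta) = 9/16.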